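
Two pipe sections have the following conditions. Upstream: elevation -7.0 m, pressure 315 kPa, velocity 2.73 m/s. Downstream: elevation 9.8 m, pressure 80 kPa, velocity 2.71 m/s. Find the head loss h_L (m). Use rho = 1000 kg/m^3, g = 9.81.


Total head at each section: H = z + p/(rho*g) + V^2/(2g).
H1 = -7.0 + 315*1000/(1000*9.81) + 2.73^2/(2*9.81)
   = -7.0 + 32.11 + 0.3799
   = 25.49 m.
H2 = 9.8 + 80*1000/(1000*9.81) + 2.71^2/(2*9.81)
   = 9.8 + 8.155 + 0.3743
   = 18.329 m.
h_L = H1 - H2 = 25.49 - 18.329 = 7.161 m.

7.161


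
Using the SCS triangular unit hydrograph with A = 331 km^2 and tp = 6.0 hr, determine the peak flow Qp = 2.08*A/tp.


SCS formula: Qp = 2.08 * A / tp.
Qp = 2.08 * 331 / 6.0
   = 688.48 / 6.0
   = 114.75 m^3/s per cm.

114.75


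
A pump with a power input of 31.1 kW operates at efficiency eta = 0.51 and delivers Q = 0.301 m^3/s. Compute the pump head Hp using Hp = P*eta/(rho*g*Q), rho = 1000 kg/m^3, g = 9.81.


Pump head formula: Hp = P * eta / (rho * g * Q).
Numerator: P * eta = 31.1 * 1000 * 0.51 = 15861.0 W.
Denominator: rho * g * Q = 1000 * 9.81 * 0.301 = 2952.81.
Hp = 15861.0 / 2952.81 = 5.37 m.

5.37


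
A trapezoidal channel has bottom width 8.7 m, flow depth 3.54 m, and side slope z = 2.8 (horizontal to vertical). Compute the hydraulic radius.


For a trapezoidal section with side slope z:
A = (b + z*y)*y = (8.7 + 2.8*3.54)*3.54 = 65.886 m^2.
P = b + 2*y*sqrt(1 + z^2) = 8.7 + 2*3.54*sqrt(1 + 2.8^2) = 29.75 m.
R = A/P = 65.886 / 29.75 = 2.2146 m.

2.2146


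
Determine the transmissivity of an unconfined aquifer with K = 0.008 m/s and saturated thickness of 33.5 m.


Transmissivity is defined as T = K * h.
T = 0.008 * 33.5
  = 0.268 m^2/s.

0.268


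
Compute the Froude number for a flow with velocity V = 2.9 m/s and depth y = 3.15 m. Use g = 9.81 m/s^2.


The Froude number is defined as Fr = V / sqrt(g*y).
g*y = 9.81 * 3.15 = 30.9015.
sqrt(g*y) = sqrt(30.9015) = 5.5589.
Fr = 2.9 / 5.5589 = 0.5217.

0.5217


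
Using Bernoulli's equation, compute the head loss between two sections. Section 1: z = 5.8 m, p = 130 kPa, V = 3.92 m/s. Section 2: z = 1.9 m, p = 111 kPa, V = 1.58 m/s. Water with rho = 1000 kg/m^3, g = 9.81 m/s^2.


Total head at each section: H = z + p/(rho*g) + V^2/(2g).
H1 = 5.8 + 130*1000/(1000*9.81) + 3.92^2/(2*9.81)
   = 5.8 + 13.252 + 0.7832
   = 19.835 m.
H2 = 1.9 + 111*1000/(1000*9.81) + 1.58^2/(2*9.81)
   = 1.9 + 11.315 + 0.1272
   = 13.342 m.
h_L = H1 - H2 = 19.835 - 13.342 = 6.493 m.

6.493


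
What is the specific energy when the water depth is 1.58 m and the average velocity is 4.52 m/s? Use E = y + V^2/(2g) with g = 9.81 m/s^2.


Specific energy E = y + V^2/(2g).
Velocity head = V^2/(2g) = 4.52^2 / (2*9.81) = 20.4304 / 19.62 = 1.0413 m.
E = 1.58 + 1.0413 = 2.6213 m.

2.6213


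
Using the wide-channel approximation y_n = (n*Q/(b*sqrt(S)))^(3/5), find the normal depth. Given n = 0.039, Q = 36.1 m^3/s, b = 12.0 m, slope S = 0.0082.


We use the wide-channel approximation y_n = (n*Q/(b*sqrt(S)))^(3/5).
sqrt(S) = sqrt(0.0082) = 0.090554.
Numerator: n*Q = 0.039 * 36.1 = 1.4079.
Denominator: b*sqrt(S) = 12.0 * 0.090554 = 1.086648.
arg = 1.2956.
y_n = 1.2956^(3/5) = 1.1681 m.

1.1681


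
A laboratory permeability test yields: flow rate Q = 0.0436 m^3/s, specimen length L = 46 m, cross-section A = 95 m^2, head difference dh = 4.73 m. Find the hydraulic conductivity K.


From K = Q*L / (A*dh):
Numerator: Q*L = 0.0436 * 46 = 2.0056.
Denominator: A*dh = 95 * 4.73 = 449.35.
K = 2.0056 / 449.35 = 0.004463 m/s.

0.004463


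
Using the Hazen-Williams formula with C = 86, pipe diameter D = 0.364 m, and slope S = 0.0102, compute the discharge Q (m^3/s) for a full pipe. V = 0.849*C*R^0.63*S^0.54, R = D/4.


For a full circular pipe, R = D/4 = 0.364/4 = 0.091 m.
V = 0.849 * 86 * 0.091^0.63 * 0.0102^0.54
  = 0.849 * 86 * 0.2209 * 0.084071
  = 1.356 m/s.
Pipe area A = pi*D^2/4 = pi*0.364^2/4 = 0.1041 m^2.
Q = A * V = 0.1041 * 1.356 = 0.1411 m^3/s.

0.1411


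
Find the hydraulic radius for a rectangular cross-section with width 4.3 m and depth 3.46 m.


For a rectangular section:
Flow area A = b * y = 4.3 * 3.46 = 14.88 m^2.
Wetted perimeter P = b + 2y = 4.3 + 2*3.46 = 11.22 m.
Hydraulic radius R = A/P = 14.88 / 11.22 = 1.326 m.

1.326


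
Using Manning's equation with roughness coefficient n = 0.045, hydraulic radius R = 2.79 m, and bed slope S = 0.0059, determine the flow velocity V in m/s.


Manning's equation gives V = (1/n) * R^(2/3) * S^(1/2).
First, compute R^(2/3) = 2.79^(2/3) = 1.9818.
Next, S^(1/2) = 0.0059^(1/2) = 0.076811.
Then 1/n = 1/0.045 = 22.22.
V = 22.22 * 1.9818 * 0.076811 = 3.3829 m/s.

3.3829


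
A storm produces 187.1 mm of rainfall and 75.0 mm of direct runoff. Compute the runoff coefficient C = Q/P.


The runoff coefficient C = runoff depth / rainfall depth.
C = 75.0 / 187.1
  = 0.4009.

0.4009


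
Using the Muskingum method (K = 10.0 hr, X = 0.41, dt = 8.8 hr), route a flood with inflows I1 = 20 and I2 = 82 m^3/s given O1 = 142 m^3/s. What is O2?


Muskingum coefficients:
denom = 2*K*(1-X) + dt = 2*10.0*(1-0.41) + 8.8 = 20.6.
C0 = (dt - 2*K*X)/denom = (8.8 - 2*10.0*0.41)/20.6 = 0.0291.
C1 = (dt + 2*K*X)/denom = (8.8 + 2*10.0*0.41)/20.6 = 0.8252.
C2 = (2*K*(1-X) - dt)/denom = 0.1456.
O2 = C0*I2 + C1*I1 + C2*O1
   = 0.0291*82 + 0.8252*20 + 0.1456*142
   = 39.57 m^3/s.

39.57


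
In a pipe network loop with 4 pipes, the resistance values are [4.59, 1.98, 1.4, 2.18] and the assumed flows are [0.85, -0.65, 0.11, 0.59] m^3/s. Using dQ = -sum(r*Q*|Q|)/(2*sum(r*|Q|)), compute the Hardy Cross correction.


Numerator terms (r*Q*|Q|): 4.59*0.85*|0.85| = 3.3163; 1.98*-0.65*|-0.65| = -0.8366; 1.4*0.11*|0.11| = 0.0169; 2.18*0.59*|0.59| = 0.7589.
Sum of numerator = 3.2555.
Denominator terms (r*|Q|): 4.59*|0.85| = 3.9015; 1.98*|-0.65| = 1.287; 1.4*|0.11| = 0.154; 2.18*|0.59| = 1.2862.
2 * sum of denominator = 2 * 6.6287 = 13.2574.
dQ = -3.2555 / 13.2574 = -0.2456 m^3/s.

-0.2456


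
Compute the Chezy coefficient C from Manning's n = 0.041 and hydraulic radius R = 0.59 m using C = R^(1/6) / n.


The Chezy coefficient relates to Manning's n through C = R^(1/6) / n.
R^(1/6) = 0.59^(1/6) = 0.915817.
C = 0.915817 / 0.041 = 22.34 m^(1/2)/s.

22.34


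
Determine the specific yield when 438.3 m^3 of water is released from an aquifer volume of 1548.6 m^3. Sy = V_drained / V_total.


Specific yield Sy = Volume drained / Total volume.
Sy = 438.3 / 1548.6
   = 0.283.

0.283


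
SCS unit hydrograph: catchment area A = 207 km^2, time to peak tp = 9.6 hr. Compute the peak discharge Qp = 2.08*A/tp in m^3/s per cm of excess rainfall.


SCS formula: Qp = 2.08 * A / tp.
Qp = 2.08 * 207 / 9.6
   = 430.56 / 9.6
   = 44.85 m^3/s per cm.

44.85


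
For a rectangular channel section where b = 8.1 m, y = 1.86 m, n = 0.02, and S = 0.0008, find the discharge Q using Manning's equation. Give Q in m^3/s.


For a rectangular channel, the cross-sectional area A = b * y = 8.1 * 1.86 = 15.07 m^2.
The wetted perimeter P = b + 2y = 8.1 + 2*1.86 = 11.82 m.
Hydraulic radius R = A/P = 15.07/11.82 = 1.2746 m.
Velocity V = (1/n)*R^(2/3)*S^(1/2) = (1/0.02)*1.2746^(2/3)*0.0008^(1/2) = 1.6625 m/s.
Discharge Q = A * V = 15.07 * 1.6625 = 25.048 m^3/s.

25.048


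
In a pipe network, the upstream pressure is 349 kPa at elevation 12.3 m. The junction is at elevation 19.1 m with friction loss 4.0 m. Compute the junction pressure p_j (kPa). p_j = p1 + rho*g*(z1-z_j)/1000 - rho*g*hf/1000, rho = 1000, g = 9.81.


Junction pressure: p_j = p1 + rho*g*(z1 - z_j)/1000 - rho*g*hf/1000.
Elevation term = 1000*9.81*(12.3 - 19.1)/1000 = -66.708 kPa.
Friction term = 1000*9.81*4.0/1000 = 39.24 kPa.
p_j = 349 + -66.708 - 39.24 = 243.05 kPa.

243.05


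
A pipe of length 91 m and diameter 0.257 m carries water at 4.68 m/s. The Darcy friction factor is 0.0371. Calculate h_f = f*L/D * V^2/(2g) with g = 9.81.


Darcy-Weisbach equation: h_f = f * (L/D) * V^2/(2g).
f * L/D = 0.0371 * 91/0.257 = 13.1366.
V^2/(2g) = 4.68^2 / (2*9.81) = 21.9024 / 19.62 = 1.1163 m.
h_f = 13.1366 * 1.1163 = 14.665 m.

14.665


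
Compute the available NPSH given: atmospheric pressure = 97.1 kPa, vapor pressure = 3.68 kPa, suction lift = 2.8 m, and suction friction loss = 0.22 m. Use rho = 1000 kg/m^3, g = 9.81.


NPSHa = p_atm/(rho*g) - z_s - hf_s - p_vap/(rho*g).
p_atm/(rho*g) = 97.1*1000 / (1000*9.81) = 9.898 m.
p_vap/(rho*g) = 3.68*1000 / (1000*9.81) = 0.375 m.
NPSHa = 9.898 - 2.8 - 0.22 - 0.375
      = 6.5 m.

6.5


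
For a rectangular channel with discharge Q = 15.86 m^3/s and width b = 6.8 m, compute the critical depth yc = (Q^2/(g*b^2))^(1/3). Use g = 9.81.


Using yc = (Q^2 / (g * b^2))^(1/3):
Q^2 = 15.86^2 = 251.54.
g * b^2 = 9.81 * 6.8^2 = 9.81 * 46.24 = 453.61.
Q^2 / (g*b^2) = 251.54 / 453.61 = 0.5545.
yc = 0.5545^(1/3) = 0.8216 m.

0.8216


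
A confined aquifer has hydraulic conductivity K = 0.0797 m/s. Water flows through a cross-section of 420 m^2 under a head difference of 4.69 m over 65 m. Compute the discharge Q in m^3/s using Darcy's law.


Darcy's law: Q = K * A * i, where i = dh/L.
Hydraulic gradient i = 4.69 / 65 = 0.072154.
Q = 0.0797 * 420 * 0.072154
  = 2.4153 m^3/s.

2.4153


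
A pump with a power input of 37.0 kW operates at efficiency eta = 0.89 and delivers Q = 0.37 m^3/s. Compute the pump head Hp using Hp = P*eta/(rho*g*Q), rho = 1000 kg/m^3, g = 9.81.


Pump head formula: Hp = P * eta / (rho * g * Q).
Numerator: P * eta = 37.0 * 1000 * 0.89 = 32930.0 W.
Denominator: rho * g * Q = 1000 * 9.81 * 0.37 = 3629.7.
Hp = 32930.0 / 3629.7 = 9.07 m.

9.07


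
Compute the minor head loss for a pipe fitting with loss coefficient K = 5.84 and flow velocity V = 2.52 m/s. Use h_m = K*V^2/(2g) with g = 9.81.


Minor loss formula: h_m = K * V^2/(2g).
V^2 = 2.52^2 = 6.3504.
V^2/(2g) = 6.3504 / 19.62 = 0.3237 m.
h_m = 5.84 * 0.3237 = 1.8902 m.

1.8902


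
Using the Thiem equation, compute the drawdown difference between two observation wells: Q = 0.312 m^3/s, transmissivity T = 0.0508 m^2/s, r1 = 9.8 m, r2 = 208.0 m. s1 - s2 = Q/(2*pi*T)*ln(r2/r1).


Thiem equation: s1 - s2 = Q/(2*pi*T) * ln(r2/r1).
ln(r2/r1) = ln(208.0/9.8) = 3.0552.
Q/(2*pi*T) = 0.312 / (2*pi*0.0508) = 0.312 / 0.3192 = 0.9775.
s1 - s2 = 0.9775 * 3.0552 = 2.9864 m.

2.9864


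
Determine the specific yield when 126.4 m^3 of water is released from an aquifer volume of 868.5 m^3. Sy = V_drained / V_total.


Specific yield Sy = Volume drained / Total volume.
Sy = 126.4 / 868.5
   = 0.1455.

0.1455


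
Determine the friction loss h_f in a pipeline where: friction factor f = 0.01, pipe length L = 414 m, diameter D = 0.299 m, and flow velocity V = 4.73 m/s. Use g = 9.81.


Darcy-Weisbach equation: h_f = f * (L/D) * V^2/(2g).
f * L/D = 0.01 * 414/0.299 = 13.8462.
V^2/(2g) = 4.73^2 / (2*9.81) = 22.3729 / 19.62 = 1.1403 m.
h_f = 13.8462 * 1.1403 = 15.789 m.

15.789


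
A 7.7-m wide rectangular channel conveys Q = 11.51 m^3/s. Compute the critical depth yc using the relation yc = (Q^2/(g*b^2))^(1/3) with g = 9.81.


Using yc = (Q^2 / (g * b^2))^(1/3):
Q^2 = 11.51^2 = 132.48.
g * b^2 = 9.81 * 7.7^2 = 9.81 * 59.29 = 581.63.
Q^2 / (g*b^2) = 132.48 / 581.63 = 0.2278.
yc = 0.2278^(1/3) = 0.6107 m.

0.6107


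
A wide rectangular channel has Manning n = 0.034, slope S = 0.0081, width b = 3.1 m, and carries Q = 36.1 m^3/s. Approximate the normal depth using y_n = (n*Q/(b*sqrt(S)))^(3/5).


We use the wide-channel approximation y_n = (n*Q/(b*sqrt(S)))^(3/5).
sqrt(S) = sqrt(0.0081) = 0.09.
Numerator: n*Q = 0.034 * 36.1 = 1.2274.
Denominator: b*sqrt(S) = 3.1 * 0.09 = 0.279.
arg = 4.3993.
y_n = 4.3993^(3/5) = 2.4324 m.

2.4324


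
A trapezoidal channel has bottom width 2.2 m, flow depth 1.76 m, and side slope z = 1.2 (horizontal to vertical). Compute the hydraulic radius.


For a trapezoidal section with side slope z:
A = (b + z*y)*y = (2.2 + 1.2*1.76)*1.76 = 7.589 m^2.
P = b + 2*y*sqrt(1 + z^2) = 2.2 + 2*1.76*sqrt(1 + 1.2^2) = 7.698 m.
R = A/P = 7.589 / 7.698 = 0.9858 m.

0.9858


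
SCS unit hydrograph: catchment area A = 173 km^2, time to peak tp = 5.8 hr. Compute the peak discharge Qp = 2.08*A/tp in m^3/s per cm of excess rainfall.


SCS formula: Qp = 2.08 * A / tp.
Qp = 2.08 * 173 / 5.8
   = 359.84 / 5.8
   = 62.04 m^3/s per cm.

62.04


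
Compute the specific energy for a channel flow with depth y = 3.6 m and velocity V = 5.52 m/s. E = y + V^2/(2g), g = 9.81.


Specific energy E = y + V^2/(2g).
Velocity head = V^2/(2g) = 5.52^2 / (2*9.81) = 30.4704 / 19.62 = 1.553 m.
E = 3.6 + 1.553 = 5.153 m.

5.153


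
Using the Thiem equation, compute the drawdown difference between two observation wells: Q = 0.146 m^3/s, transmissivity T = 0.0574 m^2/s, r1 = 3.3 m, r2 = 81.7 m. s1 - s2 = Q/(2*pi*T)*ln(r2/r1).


Thiem equation: s1 - s2 = Q/(2*pi*T) * ln(r2/r1).
ln(r2/r1) = ln(81.7/3.3) = 3.2091.
Q/(2*pi*T) = 0.146 / (2*pi*0.0574) = 0.146 / 0.3607 = 0.4048.
s1 - s2 = 0.4048 * 3.2091 = 1.2991 m.

1.2991


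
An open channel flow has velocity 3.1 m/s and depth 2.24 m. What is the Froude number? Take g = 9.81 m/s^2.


The Froude number is defined as Fr = V / sqrt(g*y).
g*y = 9.81 * 2.24 = 21.9744.
sqrt(g*y) = sqrt(21.9744) = 4.6877.
Fr = 3.1 / 4.6877 = 0.6613.

0.6613


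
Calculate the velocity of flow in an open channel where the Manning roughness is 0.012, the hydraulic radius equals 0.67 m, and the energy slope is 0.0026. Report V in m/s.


Manning's equation gives V = (1/n) * R^(2/3) * S^(1/2).
First, compute R^(2/3) = 0.67^(2/3) = 0.7657.
Next, S^(1/2) = 0.0026^(1/2) = 0.05099.
Then 1/n = 1/0.012 = 83.33.
V = 83.33 * 0.7657 * 0.05099 = 3.2535 m/s.

3.2535


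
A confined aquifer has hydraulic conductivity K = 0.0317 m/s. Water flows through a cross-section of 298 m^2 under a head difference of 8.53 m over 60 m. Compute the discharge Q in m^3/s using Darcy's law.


Darcy's law: Q = K * A * i, where i = dh/L.
Hydraulic gradient i = 8.53 / 60 = 0.142167.
Q = 0.0317 * 298 * 0.142167
  = 1.343 m^3/s.

1.343


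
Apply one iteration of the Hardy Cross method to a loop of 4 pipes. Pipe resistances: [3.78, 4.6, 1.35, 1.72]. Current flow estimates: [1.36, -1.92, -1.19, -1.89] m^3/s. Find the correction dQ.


Numerator terms (r*Q*|Q|): 3.78*1.36*|1.36| = 6.9915; 4.6*-1.92*|-1.92| = -16.9574; 1.35*-1.19*|-1.19| = -1.9117; 1.72*-1.89*|-1.89| = -6.144.
Sum of numerator = -18.0217.
Denominator terms (r*|Q|): 3.78*|1.36| = 5.1408; 4.6*|-1.92| = 8.832; 1.35*|-1.19| = 1.6065; 1.72*|-1.89| = 3.2508.
2 * sum of denominator = 2 * 18.8301 = 37.6602.
dQ = --18.0217 / 37.6602 = 0.4785 m^3/s.

0.4785


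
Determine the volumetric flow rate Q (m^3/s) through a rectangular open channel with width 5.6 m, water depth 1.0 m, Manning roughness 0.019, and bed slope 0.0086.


For a rectangular channel, the cross-sectional area A = b * y = 5.6 * 1.0 = 5.6 m^2.
The wetted perimeter P = b + 2y = 5.6 + 2*1.0 = 7.6 m.
Hydraulic radius R = A/P = 5.6/7.6 = 0.7368 m.
Velocity V = (1/n)*R^(2/3)*S^(1/2) = (1/0.019)*0.7368^(2/3)*0.0086^(1/2) = 3.9818 m/s.
Discharge Q = A * V = 5.6 * 3.9818 = 22.298 m^3/s.

22.298


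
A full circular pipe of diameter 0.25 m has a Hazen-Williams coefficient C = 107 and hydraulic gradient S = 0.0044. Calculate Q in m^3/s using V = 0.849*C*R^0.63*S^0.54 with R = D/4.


For a full circular pipe, R = D/4 = 0.25/4 = 0.0625 m.
V = 0.849 * 107 * 0.0625^0.63 * 0.0044^0.54
  = 0.849 * 107 * 0.174343 * 0.053391
  = 0.8456 m/s.
Pipe area A = pi*D^2/4 = pi*0.25^2/4 = 0.0491 m^2.
Q = A * V = 0.0491 * 0.8456 = 0.0415 m^3/s.

0.0415


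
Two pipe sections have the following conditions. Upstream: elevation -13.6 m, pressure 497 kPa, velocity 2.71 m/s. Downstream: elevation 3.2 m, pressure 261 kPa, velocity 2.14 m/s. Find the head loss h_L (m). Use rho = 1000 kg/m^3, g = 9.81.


Total head at each section: H = z + p/(rho*g) + V^2/(2g).
H1 = -13.6 + 497*1000/(1000*9.81) + 2.71^2/(2*9.81)
   = -13.6 + 50.663 + 0.3743
   = 37.437 m.
H2 = 3.2 + 261*1000/(1000*9.81) + 2.14^2/(2*9.81)
   = 3.2 + 26.606 + 0.2334
   = 30.039 m.
h_L = H1 - H2 = 37.437 - 30.039 = 7.398 m.

7.398


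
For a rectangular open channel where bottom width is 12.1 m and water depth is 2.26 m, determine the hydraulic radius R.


For a rectangular section:
Flow area A = b * y = 12.1 * 2.26 = 27.35 m^2.
Wetted perimeter P = b + 2y = 12.1 + 2*2.26 = 16.62 m.
Hydraulic radius R = A/P = 27.35 / 16.62 = 1.6454 m.

1.6454


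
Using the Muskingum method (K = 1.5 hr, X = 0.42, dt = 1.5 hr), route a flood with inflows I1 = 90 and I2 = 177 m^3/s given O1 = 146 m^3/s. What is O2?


Muskingum coefficients:
denom = 2*K*(1-X) + dt = 2*1.5*(1-0.42) + 1.5 = 3.24.
C0 = (dt - 2*K*X)/denom = (1.5 - 2*1.5*0.42)/3.24 = 0.0741.
C1 = (dt + 2*K*X)/denom = (1.5 + 2*1.5*0.42)/3.24 = 0.8519.
C2 = (2*K*(1-X) - dt)/denom = 0.0741.
O2 = C0*I2 + C1*I1 + C2*O1
   = 0.0741*177 + 0.8519*90 + 0.0741*146
   = 100.59 m^3/s.

100.59


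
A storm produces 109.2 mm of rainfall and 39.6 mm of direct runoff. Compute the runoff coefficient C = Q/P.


The runoff coefficient C = runoff depth / rainfall depth.
C = 39.6 / 109.2
  = 0.3626.

0.3626


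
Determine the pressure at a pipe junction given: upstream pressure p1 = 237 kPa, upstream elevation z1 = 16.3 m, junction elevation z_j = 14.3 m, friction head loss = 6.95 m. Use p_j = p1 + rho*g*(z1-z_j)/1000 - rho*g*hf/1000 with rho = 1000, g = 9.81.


Junction pressure: p_j = p1 + rho*g*(z1 - z_j)/1000 - rho*g*hf/1000.
Elevation term = 1000*9.81*(16.3 - 14.3)/1000 = 19.62 kPa.
Friction term = 1000*9.81*6.95/1000 = 68.18 kPa.
p_j = 237 + 19.62 - 68.18 = 188.44 kPa.

188.44


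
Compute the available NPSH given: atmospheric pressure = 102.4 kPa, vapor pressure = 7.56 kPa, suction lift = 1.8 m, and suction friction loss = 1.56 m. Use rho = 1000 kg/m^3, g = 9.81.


NPSHa = p_atm/(rho*g) - z_s - hf_s - p_vap/(rho*g).
p_atm/(rho*g) = 102.4*1000 / (1000*9.81) = 10.438 m.
p_vap/(rho*g) = 7.56*1000 / (1000*9.81) = 0.771 m.
NPSHa = 10.438 - 1.8 - 1.56 - 0.771
      = 6.31 m.

6.31


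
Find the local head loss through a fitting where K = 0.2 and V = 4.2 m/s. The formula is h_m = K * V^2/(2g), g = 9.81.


Minor loss formula: h_m = K * V^2/(2g).
V^2 = 4.2^2 = 17.64.
V^2/(2g) = 17.64 / 19.62 = 0.8991 m.
h_m = 0.2 * 0.8991 = 0.1798 m.

0.1798


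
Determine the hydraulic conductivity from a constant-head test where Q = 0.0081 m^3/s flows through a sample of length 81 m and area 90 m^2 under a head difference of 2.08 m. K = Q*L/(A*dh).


From K = Q*L / (A*dh):
Numerator: Q*L = 0.0081 * 81 = 0.6561.
Denominator: A*dh = 90 * 2.08 = 187.2.
K = 0.6561 / 187.2 = 0.003505 m/s.

0.003505


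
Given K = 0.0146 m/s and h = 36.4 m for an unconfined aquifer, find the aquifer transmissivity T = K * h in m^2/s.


Transmissivity is defined as T = K * h.
T = 0.0146 * 36.4
  = 0.5314 m^2/s.

0.5314


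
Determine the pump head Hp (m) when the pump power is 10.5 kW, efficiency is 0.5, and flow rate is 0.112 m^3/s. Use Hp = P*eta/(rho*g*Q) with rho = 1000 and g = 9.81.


Pump head formula: Hp = P * eta / (rho * g * Q).
Numerator: P * eta = 10.5 * 1000 * 0.5 = 5250.0 W.
Denominator: rho * g * Q = 1000 * 9.81 * 0.112 = 1098.72.
Hp = 5250.0 / 1098.72 = 4.78 m.

4.78


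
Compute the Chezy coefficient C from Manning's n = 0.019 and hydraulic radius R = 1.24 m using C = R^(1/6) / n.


The Chezy coefficient relates to Manning's n through C = R^(1/6) / n.
R^(1/6) = 1.24^(1/6) = 1.036502.
C = 1.036502 / 0.019 = 54.55 m^(1/2)/s.

54.55


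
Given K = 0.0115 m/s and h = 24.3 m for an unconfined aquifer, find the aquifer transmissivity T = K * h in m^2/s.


Transmissivity is defined as T = K * h.
T = 0.0115 * 24.3
  = 0.2794 m^2/s.

0.2794


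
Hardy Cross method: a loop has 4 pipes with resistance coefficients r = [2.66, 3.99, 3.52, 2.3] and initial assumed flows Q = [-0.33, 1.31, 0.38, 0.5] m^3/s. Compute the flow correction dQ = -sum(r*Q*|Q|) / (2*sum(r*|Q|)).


Numerator terms (r*Q*|Q|): 2.66*-0.33*|-0.33| = -0.2897; 3.99*1.31*|1.31| = 6.8472; 3.52*0.38*|0.38| = 0.5083; 2.3*0.5*|0.5| = 0.575.
Sum of numerator = 7.6409.
Denominator terms (r*|Q|): 2.66*|-0.33| = 0.8778; 3.99*|1.31| = 5.2269; 3.52*|0.38| = 1.3376; 2.3*|0.5| = 1.15.
2 * sum of denominator = 2 * 8.5923 = 17.1846.
dQ = -7.6409 / 17.1846 = -0.4446 m^3/s.

-0.4446


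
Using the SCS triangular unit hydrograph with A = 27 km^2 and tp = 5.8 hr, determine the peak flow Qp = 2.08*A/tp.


SCS formula: Qp = 2.08 * A / tp.
Qp = 2.08 * 27 / 5.8
   = 56.16 / 5.8
   = 9.68 m^3/s per cm.

9.68


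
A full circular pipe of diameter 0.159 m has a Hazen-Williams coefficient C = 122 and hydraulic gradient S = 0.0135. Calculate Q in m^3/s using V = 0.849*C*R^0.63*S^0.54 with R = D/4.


For a full circular pipe, R = D/4 = 0.159/4 = 0.0398 m.
V = 0.849 * 122 * 0.0398^0.63 * 0.0135^0.54
  = 0.849 * 122 * 0.131094 * 0.097809
  = 1.3281 m/s.
Pipe area A = pi*D^2/4 = pi*0.159^2/4 = 0.0199 m^2.
Q = A * V = 0.0199 * 1.3281 = 0.0264 m^3/s.

0.0264


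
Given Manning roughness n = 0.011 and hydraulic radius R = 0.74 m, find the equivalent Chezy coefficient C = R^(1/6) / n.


The Chezy coefficient relates to Manning's n through C = R^(1/6) / n.
R^(1/6) = 0.74^(1/6) = 0.951054.
C = 0.951054 / 0.011 = 86.46 m^(1/2)/s.

86.46


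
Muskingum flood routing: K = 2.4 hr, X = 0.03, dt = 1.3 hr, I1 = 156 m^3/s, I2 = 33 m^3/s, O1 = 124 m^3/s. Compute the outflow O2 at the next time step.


Muskingum coefficients:
denom = 2*K*(1-X) + dt = 2*2.4*(1-0.03) + 1.3 = 5.956.
C0 = (dt - 2*K*X)/denom = (1.3 - 2*2.4*0.03)/5.956 = 0.1941.
C1 = (dt + 2*K*X)/denom = (1.3 + 2*2.4*0.03)/5.956 = 0.2424.
C2 = (2*K*(1-X) - dt)/denom = 0.5635.
O2 = C0*I2 + C1*I1 + C2*O1
   = 0.1941*33 + 0.2424*156 + 0.5635*124
   = 114.1 m^3/s.

114.1


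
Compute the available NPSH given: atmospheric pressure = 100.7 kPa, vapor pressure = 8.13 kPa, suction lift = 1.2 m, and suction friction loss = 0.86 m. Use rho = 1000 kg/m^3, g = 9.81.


NPSHa = p_atm/(rho*g) - z_s - hf_s - p_vap/(rho*g).
p_atm/(rho*g) = 100.7*1000 / (1000*9.81) = 10.265 m.
p_vap/(rho*g) = 8.13*1000 / (1000*9.81) = 0.829 m.
NPSHa = 10.265 - 1.2 - 0.86 - 0.829
      = 7.38 m.

7.38


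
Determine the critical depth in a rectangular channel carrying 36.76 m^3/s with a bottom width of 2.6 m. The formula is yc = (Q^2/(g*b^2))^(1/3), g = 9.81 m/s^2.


Using yc = (Q^2 / (g * b^2))^(1/3):
Q^2 = 36.76^2 = 1351.3.
g * b^2 = 9.81 * 2.6^2 = 9.81 * 6.76 = 66.32.
Q^2 / (g*b^2) = 1351.3 / 66.32 = 20.3755.
yc = 20.3755^(1/3) = 2.7314 m.

2.7314


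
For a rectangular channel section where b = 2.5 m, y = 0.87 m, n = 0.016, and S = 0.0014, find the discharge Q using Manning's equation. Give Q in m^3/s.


For a rectangular channel, the cross-sectional area A = b * y = 2.5 * 0.87 = 2.17 m^2.
The wetted perimeter P = b + 2y = 2.5 + 2*0.87 = 4.24 m.
Hydraulic radius R = A/P = 2.17/4.24 = 0.513 m.
Velocity V = (1/n)*R^(2/3)*S^(1/2) = (1/0.016)*0.513^(2/3)*0.0014^(1/2) = 1.4986 m/s.
Discharge Q = A * V = 2.17 * 1.4986 = 3.259 m^3/s.

3.259


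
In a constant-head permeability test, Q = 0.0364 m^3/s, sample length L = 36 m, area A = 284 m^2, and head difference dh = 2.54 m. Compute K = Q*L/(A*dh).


From K = Q*L / (A*dh):
Numerator: Q*L = 0.0364 * 36 = 1.3104.
Denominator: A*dh = 284 * 2.54 = 721.36.
K = 1.3104 / 721.36 = 0.001817 m/s.

0.001817


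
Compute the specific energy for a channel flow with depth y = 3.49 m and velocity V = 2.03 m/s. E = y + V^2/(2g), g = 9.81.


Specific energy E = y + V^2/(2g).
Velocity head = V^2/(2g) = 2.03^2 / (2*9.81) = 4.1209 / 19.62 = 0.21 m.
E = 3.49 + 0.21 = 3.7 m.

3.7


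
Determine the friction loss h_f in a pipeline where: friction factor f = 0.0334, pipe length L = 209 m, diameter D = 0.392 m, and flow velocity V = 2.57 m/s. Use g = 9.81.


Darcy-Weisbach equation: h_f = f * (L/D) * V^2/(2g).
f * L/D = 0.0334 * 209/0.392 = 17.8077.
V^2/(2g) = 2.57^2 / (2*9.81) = 6.6049 / 19.62 = 0.3366 m.
h_f = 17.8077 * 0.3366 = 5.995 m.

5.995


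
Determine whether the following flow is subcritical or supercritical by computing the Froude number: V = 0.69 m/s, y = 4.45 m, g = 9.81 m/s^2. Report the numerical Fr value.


The Froude number is defined as Fr = V / sqrt(g*y).
g*y = 9.81 * 4.45 = 43.6545.
sqrt(g*y) = sqrt(43.6545) = 6.6072.
Fr = 0.69 / 6.6072 = 0.1044.
Since Fr < 1, the flow is subcritical.

0.1044


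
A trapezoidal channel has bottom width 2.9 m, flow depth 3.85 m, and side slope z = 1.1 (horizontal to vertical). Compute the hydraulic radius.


For a trapezoidal section with side slope z:
A = (b + z*y)*y = (2.9 + 1.1*3.85)*3.85 = 27.47 m^2.
P = b + 2*y*sqrt(1 + z^2) = 2.9 + 2*3.85*sqrt(1 + 1.1^2) = 14.347 m.
R = A/P = 27.47 / 14.347 = 1.9147 m.

1.9147


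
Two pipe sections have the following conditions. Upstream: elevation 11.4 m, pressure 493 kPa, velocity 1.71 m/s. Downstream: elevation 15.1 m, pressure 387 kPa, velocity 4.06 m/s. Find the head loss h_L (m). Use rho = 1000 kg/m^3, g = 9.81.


Total head at each section: H = z + p/(rho*g) + V^2/(2g).
H1 = 11.4 + 493*1000/(1000*9.81) + 1.71^2/(2*9.81)
   = 11.4 + 50.255 + 0.149
   = 61.804 m.
H2 = 15.1 + 387*1000/(1000*9.81) + 4.06^2/(2*9.81)
   = 15.1 + 39.45 + 0.8401
   = 55.39 m.
h_L = H1 - H2 = 61.804 - 55.39 = 6.414 m.

6.414


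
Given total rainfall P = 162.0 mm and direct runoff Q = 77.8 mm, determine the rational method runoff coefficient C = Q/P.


The runoff coefficient C = runoff depth / rainfall depth.
C = 77.8 / 162.0
  = 0.4802.

0.4802


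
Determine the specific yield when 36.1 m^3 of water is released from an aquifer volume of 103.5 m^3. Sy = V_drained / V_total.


Specific yield Sy = Volume drained / Total volume.
Sy = 36.1 / 103.5
   = 0.3488.

0.3488


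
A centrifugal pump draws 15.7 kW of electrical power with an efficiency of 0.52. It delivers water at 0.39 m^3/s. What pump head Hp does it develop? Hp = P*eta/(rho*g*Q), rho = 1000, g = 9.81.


Pump head formula: Hp = P * eta / (rho * g * Q).
Numerator: P * eta = 15.7 * 1000 * 0.52 = 8164.0 W.
Denominator: rho * g * Q = 1000 * 9.81 * 0.39 = 3825.9.
Hp = 8164.0 / 3825.9 = 2.13 m.

2.13


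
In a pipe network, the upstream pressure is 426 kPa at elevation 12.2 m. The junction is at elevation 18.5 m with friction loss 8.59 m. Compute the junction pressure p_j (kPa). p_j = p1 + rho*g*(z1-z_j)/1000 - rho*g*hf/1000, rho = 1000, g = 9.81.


Junction pressure: p_j = p1 + rho*g*(z1 - z_j)/1000 - rho*g*hf/1000.
Elevation term = 1000*9.81*(12.2 - 18.5)/1000 = -61.803 kPa.
Friction term = 1000*9.81*8.59/1000 = 84.268 kPa.
p_j = 426 + -61.803 - 84.268 = 279.93 kPa.

279.93


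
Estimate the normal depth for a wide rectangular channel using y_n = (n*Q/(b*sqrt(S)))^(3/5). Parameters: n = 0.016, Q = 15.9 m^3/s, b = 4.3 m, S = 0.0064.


We use the wide-channel approximation y_n = (n*Q/(b*sqrt(S)))^(3/5).
sqrt(S) = sqrt(0.0064) = 0.08.
Numerator: n*Q = 0.016 * 15.9 = 0.2544.
Denominator: b*sqrt(S) = 4.3 * 0.08 = 0.344.
arg = 0.7395.
y_n = 0.7395^(3/5) = 0.8344 m.

0.8344


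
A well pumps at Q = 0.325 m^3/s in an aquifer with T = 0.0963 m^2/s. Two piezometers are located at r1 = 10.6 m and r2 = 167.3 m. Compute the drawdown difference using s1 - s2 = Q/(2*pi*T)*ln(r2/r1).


Thiem equation: s1 - s2 = Q/(2*pi*T) * ln(r2/r1).
ln(r2/r1) = ln(167.3/10.6) = 2.7589.
Q/(2*pi*T) = 0.325 / (2*pi*0.0963) = 0.325 / 0.6051 = 0.5371.
s1 - s2 = 0.5371 * 2.7589 = 1.4819 m.

1.4819


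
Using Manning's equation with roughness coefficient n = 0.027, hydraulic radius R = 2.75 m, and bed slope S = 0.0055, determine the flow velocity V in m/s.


Manning's equation gives V = (1/n) * R^(2/3) * S^(1/2).
First, compute R^(2/3) = 2.75^(2/3) = 1.9629.
Next, S^(1/2) = 0.0055^(1/2) = 0.074162.
Then 1/n = 1/0.027 = 37.04.
V = 37.04 * 1.9629 * 0.074162 = 5.3915 m/s.

5.3915


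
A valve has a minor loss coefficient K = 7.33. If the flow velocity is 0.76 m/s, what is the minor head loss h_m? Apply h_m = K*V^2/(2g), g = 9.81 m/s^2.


Minor loss formula: h_m = K * V^2/(2g).
V^2 = 0.76^2 = 0.5776.
V^2/(2g) = 0.5776 / 19.62 = 0.0294 m.
h_m = 7.33 * 0.0294 = 0.2158 m.

0.2158


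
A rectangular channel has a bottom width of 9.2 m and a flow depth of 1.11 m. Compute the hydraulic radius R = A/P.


For a rectangular section:
Flow area A = b * y = 9.2 * 1.11 = 10.21 m^2.
Wetted perimeter P = b + 2y = 9.2 + 2*1.11 = 11.42 m.
Hydraulic radius R = A/P = 10.21 / 11.42 = 0.8942 m.

0.8942


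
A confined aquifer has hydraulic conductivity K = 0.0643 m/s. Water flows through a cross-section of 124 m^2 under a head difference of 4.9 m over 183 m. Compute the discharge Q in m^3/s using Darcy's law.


Darcy's law: Q = K * A * i, where i = dh/L.
Hydraulic gradient i = 4.9 / 183 = 0.026776.
Q = 0.0643 * 124 * 0.026776
  = 0.2135 m^3/s.

0.2135


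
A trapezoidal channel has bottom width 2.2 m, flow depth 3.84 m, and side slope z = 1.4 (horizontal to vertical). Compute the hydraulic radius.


For a trapezoidal section with side slope z:
A = (b + z*y)*y = (2.2 + 1.4*3.84)*3.84 = 29.092 m^2.
P = b + 2*y*sqrt(1 + z^2) = 2.2 + 2*3.84*sqrt(1 + 1.4^2) = 15.413 m.
R = A/P = 29.092 / 15.413 = 1.8875 m.

1.8875


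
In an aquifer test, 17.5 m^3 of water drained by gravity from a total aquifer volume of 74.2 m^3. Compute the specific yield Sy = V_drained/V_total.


Specific yield Sy = Volume drained / Total volume.
Sy = 17.5 / 74.2
   = 0.2358.

0.2358


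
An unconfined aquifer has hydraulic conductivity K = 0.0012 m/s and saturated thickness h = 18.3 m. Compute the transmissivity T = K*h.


Transmissivity is defined as T = K * h.
T = 0.0012 * 18.3
  = 0.022 m^2/s.

0.022


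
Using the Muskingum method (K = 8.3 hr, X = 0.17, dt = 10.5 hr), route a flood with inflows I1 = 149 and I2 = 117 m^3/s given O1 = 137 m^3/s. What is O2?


Muskingum coefficients:
denom = 2*K*(1-X) + dt = 2*8.3*(1-0.17) + 10.5 = 24.278.
C0 = (dt - 2*K*X)/denom = (10.5 - 2*8.3*0.17)/24.278 = 0.3163.
C1 = (dt + 2*K*X)/denom = (10.5 + 2*8.3*0.17)/24.278 = 0.5487.
C2 = (2*K*(1-X) - dt)/denom = 0.135.
O2 = C0*I2 + C1*I1 + C2*O1
   = 0.3163*117 + 0.5487*149 + 0.135*137
   = 137.26 m^3/s.

137.26


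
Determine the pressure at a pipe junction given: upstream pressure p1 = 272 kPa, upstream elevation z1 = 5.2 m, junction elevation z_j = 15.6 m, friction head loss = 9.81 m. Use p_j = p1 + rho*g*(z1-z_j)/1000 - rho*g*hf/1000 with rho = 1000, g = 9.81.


Junction pressure: p_j = p1 + rho*g*(z1 - z_j)/1000 - rho*g*hf/1000.
Elevation term = 1000*9.81*(5.2 - 15.6)/1000 = -102.024 kPa.
Friction term = 1000*9.81*9.81/1000 = 96.236 kPa.
p_j = 272 + -102.024 - 96.236 = 73.74 kPa.

73.74


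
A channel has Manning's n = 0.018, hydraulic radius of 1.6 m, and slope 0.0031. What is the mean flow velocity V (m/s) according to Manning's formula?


Manning's equation gives V = (1/n) * R^(2/3) * S^(1/2).
First, compute R^(2/3) = 1.6^(2/3) = 1.368.
Next, S^(1/2) = 0.0031^(1/2) = 0.055678.
Then 1/n = 1/0.018 = 55.56.
V = 55.56 * 1.368 * 0.055678 = 4.2314 m/s.

4.2314


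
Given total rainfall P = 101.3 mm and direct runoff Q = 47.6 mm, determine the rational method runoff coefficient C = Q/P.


The runoff coefficient C = runoff depth / rainfall depth.
C = 47.6 / 101.3
  = 0.4699.

0.4699


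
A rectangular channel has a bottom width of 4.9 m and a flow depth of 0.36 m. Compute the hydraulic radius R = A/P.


For a rectangular section:
Flow area A = b * y = 4.9 * 0.36 = 1.76 m^2.
Wetted perimeter P = b + 2y = 4.9 + 2*0.36 = 5.62 m.
Hydraulic radius R = A/P = 1.76 / 5.62 = 0.3139 m.

0.3139


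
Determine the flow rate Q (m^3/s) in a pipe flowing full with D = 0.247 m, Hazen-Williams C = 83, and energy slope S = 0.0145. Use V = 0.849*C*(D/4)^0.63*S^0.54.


For a full circular pipe, R = D/4 = 0.247/4 = 0.0617 m.
V = 0.849 * 83 * 0.0617^0.63 * 0.0145^0.54
  = 0.849 * 83 * 0.173022 * 0.101657
  = 1.2394 m/s.
Pipe area A = pi*D^2/4 = pi*0.247^2/4 = 0.0479 m^2.
Q = A * V = 0.0479 * 1.2394 = 0.0594 m^3/s.

0.0594


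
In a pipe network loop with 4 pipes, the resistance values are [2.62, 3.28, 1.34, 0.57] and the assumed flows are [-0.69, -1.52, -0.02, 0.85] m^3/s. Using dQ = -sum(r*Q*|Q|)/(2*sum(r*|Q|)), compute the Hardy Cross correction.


Numerator terms (r*Q*|Q|): 2.62*-0.69*|-0.69| = -1.2474; 3.28*-1.52*|-1.52| = -7.5781; 1.34*-0.02*|-0.02| = -0.0005; 0.57*0.85*|0.85| = 0.4118.
Sum of numerator = -8.4142.
Denominator terms (r*|Q|): 2.62*|-0.69| = 1.8078; 3.28*|-1.52| = 4.9856; 1.34*|-0.02| = 0.0268; 0.57*|0.85| = 0.4845.
2 * sum of denominator = 2 * 7.3047 = 14.6094.
dQ = --8.4142 / 14.6094 = 0.5759 m^3/s.

0.5759


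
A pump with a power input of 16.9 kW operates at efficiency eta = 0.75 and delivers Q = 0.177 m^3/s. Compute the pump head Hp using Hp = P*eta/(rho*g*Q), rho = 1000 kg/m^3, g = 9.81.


Pump head formula: Hp = P * eta / (rho * g * Q).
Numerator: P * eta = 16.9 * 1000 * 0.75 = 12675.0 W.
Denominator: rho * g * Q = 1000 * 9.81 * 0.177 = 1736.37.
Hp = 12675.0 / 1736.37 = 7.3 m.

7.3


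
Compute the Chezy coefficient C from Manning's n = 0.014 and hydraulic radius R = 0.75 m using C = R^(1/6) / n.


The Chezy coefficient relates to Manning's n through C = R^(1/6) / n.
R^(1/6) = 0.75^(1/6) = 0.953184.
C = 0.953184 / 0.014 = 68.08 m^(1/2)/s.

68.08


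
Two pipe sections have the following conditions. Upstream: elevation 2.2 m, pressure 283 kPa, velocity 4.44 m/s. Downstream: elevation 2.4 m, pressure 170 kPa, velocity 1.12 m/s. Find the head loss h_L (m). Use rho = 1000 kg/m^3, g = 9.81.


Total head at each section: H = z + p/(rho*g) + V^2/(2g).
H1 = 2.2 + 283*1000/(1000*9.81) + 4.44^2/(2*9.81)
   = 2.2 + 28.848 + 1.0048
   = 32.053 m.
H2 = 2.4 + 170*1000/(1000*9.81) + 1.12^2/(2*9.81)
   = 2.4 + 17.329 + 0.0639
   = 19.793 m.
h_L = H1 - H2 = 32.053 - 19.793 = 12.26 m.

12.26


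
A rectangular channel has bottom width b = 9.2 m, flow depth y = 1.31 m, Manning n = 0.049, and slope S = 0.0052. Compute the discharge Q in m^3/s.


For a rectangular channel, the cross-sectional area A = b * y = 9.2 * 1.31 = 12.05 m^2.
The wetted perimeter P = b + 2y = 9.2 + 2*1.31 = 11.82 m.
Hydraulic radius R = A/P = 12.05/11.82 = 1.0196 m.
Velocity V = (1/n)*R^(2/3)*S^(1/2) = (1/0.049)*1.0196^(2/3)*0.0052^(1/2) = 1.4908 m/s.
Discharge Q = A * V = 12.05 * 1.4908 = 17.968 m^3/s.

17.968


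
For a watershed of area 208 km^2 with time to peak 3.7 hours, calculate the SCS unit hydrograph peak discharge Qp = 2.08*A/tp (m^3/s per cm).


SCS formula: Qp = 2.08 * A / tp.
Qp = 2.08 * 208 / 3.7
   = 432.64 / 3.7
   = 116.93 m^3/s per cm.

116.93


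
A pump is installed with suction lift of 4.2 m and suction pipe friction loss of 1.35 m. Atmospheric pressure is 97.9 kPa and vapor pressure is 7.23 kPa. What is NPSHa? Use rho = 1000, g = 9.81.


NPSHa = p_atm/(rho*g) - z_s - hf_s - p_vap/(rho*g).
p_atm/(rho*g) = 97.9*1000 / (1000*9.81) = 9.98 m.
p_vap/(rho*g) = 7.23*1000 / (1000*9.81) = 0.737 m.
NPSHa = 9.98 - 4.2 - 1.35 - 0.737
      = 3.69 m.

3.69


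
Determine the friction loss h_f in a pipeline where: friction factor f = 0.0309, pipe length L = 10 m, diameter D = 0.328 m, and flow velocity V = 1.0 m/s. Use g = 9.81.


Darcy-Weisbach equation: h_f = f * (L/D) * V^2/(2g).
f * L/D = 0.0309 * 10/0.328 = 0.9421.
V^2/(2g) = 1.0^2 / (2*9.81) = 1.0 / 19.62 = 0.051 m.
h_f = 0.9421 * 0.051 = 0.048 m.

0.048


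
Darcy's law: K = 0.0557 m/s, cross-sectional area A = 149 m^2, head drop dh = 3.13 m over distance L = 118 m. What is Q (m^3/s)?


Darcy's law: Q = K * A * i, where i = dh/L.
Hydraulic gradient i = 3.13 / 118 = 0.026525.
Q = 0.0557 * 149 * 0.026525
  = 0.2201 m^3/s.

0.2201


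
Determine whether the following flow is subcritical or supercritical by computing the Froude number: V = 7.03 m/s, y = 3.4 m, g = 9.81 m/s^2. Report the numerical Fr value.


The Froude number is defined as Fr = V / sqrt(g*y).
g*y = 9.81 * 3.4 = 33.354.
sqrt(g*y) = sqrt(33.354) = 5.7753.
Fr = 7.03 / 5.7753 = 1.2173.
Since Fr > 1, the flow is supercritical.

1.2173


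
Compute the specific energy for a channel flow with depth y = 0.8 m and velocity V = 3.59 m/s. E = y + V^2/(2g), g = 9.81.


Specific energy E = y + V^2/(2g).
Velocity head = V^2/(2g) = 3.59^2 / (2*9.81) = 12.8881 / 19.62 = 0.6569 m.
E = 0.8 + 0.6569 = 1.4569 m.

1.4569


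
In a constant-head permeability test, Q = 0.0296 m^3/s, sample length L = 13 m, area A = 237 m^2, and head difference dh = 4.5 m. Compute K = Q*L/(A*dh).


From K = Q*L / (A*dh):
Numerator: Q*L = 0.0296 * 13 = 0.3848.
Denominator: A*dh = 237 * 4.5 = 1066.5.
K = 0.3848 / 1066.5 = 0.000361 m/s.

0.000361


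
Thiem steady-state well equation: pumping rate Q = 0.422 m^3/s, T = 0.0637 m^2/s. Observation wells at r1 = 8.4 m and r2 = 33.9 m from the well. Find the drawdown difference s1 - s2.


Thiem equation: s1 - s2 = Q/(2*pi*T) * ln(r2/r1).
ln(r2/r1) = ln(33.9/8.4) = 1.3952.
Q/(2*pi*T) = 0.422 / (2*pi*0.0637) = 0.422 / 0.4002 = 1.0544.
s1 - s2 = 1.0544 * 1.3952 = 1.471 m.

1.471


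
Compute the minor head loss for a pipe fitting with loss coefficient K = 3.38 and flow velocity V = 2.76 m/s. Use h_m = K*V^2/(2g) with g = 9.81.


Minor loss formula: h_m = K * V^2/(2g).
V^2 = 2.76^2 = 7.6176.
V^2/(2g) = 7.6176 / 19.62 = 0.3883 m.
h_m = 3.38 * 0.3883 = 1.3123 m.

1.3123


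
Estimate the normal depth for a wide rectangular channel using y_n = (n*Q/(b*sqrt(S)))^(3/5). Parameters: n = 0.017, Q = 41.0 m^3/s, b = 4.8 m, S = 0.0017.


We use the wide-channel approximation y_n = (n*Q/(b*sqrt(S)))^(3/5).
sqrt(S) = sqrt(0.0017) = 0.041231.
Numerator: n*Q = 0.017 * 41.0 = 0.697.
Denominator: b*sqrt(S) = 4.8 * 0.041231 = 0.197909.
arg = 3.5218.
y_n = 3.5218^(3/5) = 2.1284 m.

2.1284


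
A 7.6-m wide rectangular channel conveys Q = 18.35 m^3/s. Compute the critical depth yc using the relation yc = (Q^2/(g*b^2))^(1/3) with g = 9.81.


Using yc = (Q^2 / (g * b^2))^(1/3):
Q^2 = 18.35^2 = 336.72.
g * b^2 = 9.81 * 7.6^2 = 9.81 * 57.76 = 566.63.
Q^2 / (g*b^2) = 336.72 / 566.63 = 0.5943.
yc = 0.5943^(1/3) = 0.8407 m.

0.8407


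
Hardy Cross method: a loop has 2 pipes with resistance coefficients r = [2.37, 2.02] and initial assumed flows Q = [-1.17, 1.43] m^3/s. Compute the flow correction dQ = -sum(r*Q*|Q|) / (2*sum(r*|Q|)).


Numerator terms (r*Q*|Q|): 2.37*-1.17*|-1.17| = -3.2443; 2.02*1.43*|1.43| = 4.1307.
Sum of numerator = 0.8864.
Denominator terms (r*|Q|): 2.37*|-1.17| = 2.7729; 2.02*|1.43| = 2.8886.
2 * sum of denominator = 2 * 5.6615 = 11.323.
dQ = -0.8864 / 11.323 = -0.0783 m^3/s.

-0.0783


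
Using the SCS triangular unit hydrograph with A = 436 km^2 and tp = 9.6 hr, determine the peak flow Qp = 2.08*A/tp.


SCS formula: Qp = 2.08 * A / tp.
Qp = 2.08 * 436 / 9.6
   = 906.88 / 9.6
   = 94.47 m^3/s per cm.

94.47


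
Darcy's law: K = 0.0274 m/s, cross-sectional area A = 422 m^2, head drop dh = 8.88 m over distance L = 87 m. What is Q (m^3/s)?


Darcy's law: Q = K * A * i, where i = dh/L.
Hydraulic gradient i = 8.88 / 87 = 0.102069.
Q = 0.0274 * 422 * 0.102069
  = 1.1802 m^3/s.

1.1802


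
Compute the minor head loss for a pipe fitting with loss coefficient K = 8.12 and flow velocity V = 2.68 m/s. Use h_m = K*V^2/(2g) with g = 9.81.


Minor loss formula: h_m = K * V^2/(2g).
V^2 = 2.68^2 = 7.1824.
V^2/(2g) = 7.1824 / 19.62 = 0.3661 m.
h_m = 8.12 * 0.3661 = 2.9725 m.

2.9725


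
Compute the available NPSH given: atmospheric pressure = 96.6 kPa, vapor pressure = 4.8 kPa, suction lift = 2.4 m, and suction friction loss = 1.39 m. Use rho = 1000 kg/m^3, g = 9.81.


NPSHa = p_atm/(rho*g) - z_s - hf_s - p_vap/(rho*g).
p_atm/(rho*g) = 96.6*1000 / (1000*9.81) = 9.847 m.
p_vap/(rho*g) = 4.8*1000 / (1000*9.81) = 0.489 m.
NPSHa = 9.847 - 2.4 - 1.39 - 0.489
      = 5.57 m.

5.57


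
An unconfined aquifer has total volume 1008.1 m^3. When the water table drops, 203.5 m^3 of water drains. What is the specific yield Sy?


Specific yield Sy = Volume drained / Total volume.
Sy = 203.5 / 1008.1
   = 0.2019.

0.2019
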